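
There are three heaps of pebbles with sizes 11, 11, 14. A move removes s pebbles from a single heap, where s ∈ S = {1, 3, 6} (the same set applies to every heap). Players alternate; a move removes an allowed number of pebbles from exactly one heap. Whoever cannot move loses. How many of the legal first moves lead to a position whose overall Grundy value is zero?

All heaps use S = {1, 3, 6}:
n :  0  1  2  3  4  5  6  7  8  9 10 11 12 13 14
G :  0  1  0  1  0  1  2  3  2  0  1  0  1  0  1
Heap A: G(11) = 0.
Heap B: G(11) = 0.
Heap C: G(14) = 1.
Combined Grundy value = 0 ⊕ 0 ⊕ 1 = 1.
A winning move leaves total XOR = 0, i.e. changes one component's Grundy value g to g ⊕ X where X is the current total.
Heap A: need g' = 0⊕1 = 1. Options: 11−1→G=1, 11−3→G=2, 11−6→G=1. Hits: 2.
Heap B: need g' = 0⊕1 = 1. Options: 11−1→G=1, 11−3→G=2, 11−6→G=1. Hits: 2.
Heap C: need g' = 1⊕1 = 0. Options: 14−1→G=0, 14−3→G=0, 14−6→G=2. Hits: 2.

6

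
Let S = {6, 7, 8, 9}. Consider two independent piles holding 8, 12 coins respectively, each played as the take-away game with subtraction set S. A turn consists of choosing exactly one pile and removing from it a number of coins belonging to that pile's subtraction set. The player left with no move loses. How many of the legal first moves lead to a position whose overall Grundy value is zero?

1

All piles use S = {6, 7, 8, 9}:
G(0) = 0
G(1) = mex{} = 0
G(2) = mex{} = 0
G(3) = mex{} = 0
G(4) = mex{} = 0
G(5) = mex{} = 0
G(6) = mex{0} = 1
G(7) = mex{0,0} = 1
G(8) = mex{0,0,0} = 1
G(9) = mex{0,0,0,0} = 1
G(10) = mex{0,0,0,0} = 1
G(11) = mex{0,0,0,0} = 1
G(12) = mex{1,0,0,0} = 2
Pile A: G(8) = 1.
Pile B: G(12) = 2.
Combined Grundy value = 1 ⊕ 2 = 3.
A winning move leaves total XOR = 0, i.e. changes one component's Grundy value g to g ⊕ X where X is the current total.
Pile A: need g' = 1⊕3 = 2. Options: 8−6→G=0, 8−7→G=0, 8−8→G=0. Hits: 0.
Pile B: need g' = 2⊕3 = 1. Options: 12−6→G=1, 12−7→G=0, 12−8→G=0, 12−9→G=0. Hits: 1.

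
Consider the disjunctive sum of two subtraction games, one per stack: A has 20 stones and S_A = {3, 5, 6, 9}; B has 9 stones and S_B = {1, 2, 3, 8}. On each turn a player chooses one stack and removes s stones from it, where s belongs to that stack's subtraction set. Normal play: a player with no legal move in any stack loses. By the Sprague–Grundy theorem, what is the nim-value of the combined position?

Stack A, S = {3, 5, 6, 9}:
G(0) = 0
G(1) = mex{} = 0
G(2) = mex{} = 0
G(3) = mex{0} = 1
G(4) = mex{0} = 1
G(5) = mex{0,0} = 1
G(6) = mex{1,0,0} = 2
G(7) = mex{1,0,0} = 2
G(8) = mex{1,1,0} = 2
G(9) = mex{2,1,1,0} = 3
G(10) = mex{2,1,1,0} = 3
G(11) = mex{2,2,1,0} = 3
G(12) = mex{3,2,2,1} = 0
G(13) = mex{3,2,2,1} = 0
G(14) = mex{3,3,2,1} = 0
G(15) = mex{0,3,3,2} = 1
G(16) = mex{0,3,3,2} = 1
G(17) = mex{0,0,3,2} = 1
G(18) = mex{1,0,0,3} = 2
G(19) = mex{1,0,0,3} = 2
G(20) = mex{1,1,0,3} = 2
G_A(20) = 2.
Stack B, S = {1, 2, 3, 8}:
G(0) = 0
G(1) = mex{0} = 1
G(2) = mex{1,0} = 2
G(3) = mex{2,1,0} = 3
G(4) = mex{3,2,1} = 0
G(5) = mex{0,3,2} = 1
G(6) = mex{1,0,3} = 2
G(7) = mex{2,1,0} = 3
G(8) = mex{3,2,1,0} = 4
G(9) = mex{4,3,2,1} = 0
G_B(9) = 0.
Combined Grundy value = 2 ⊕ 0 = 2.

2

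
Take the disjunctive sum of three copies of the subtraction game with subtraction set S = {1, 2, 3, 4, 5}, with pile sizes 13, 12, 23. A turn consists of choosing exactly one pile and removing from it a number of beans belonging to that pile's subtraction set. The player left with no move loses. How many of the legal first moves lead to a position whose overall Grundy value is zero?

All piles use S = {1, 2, 3, 4, 5}:
G(0) = 0
G(1) = mex{0} = 1
G(2) = mex{1,0} = 2
G(3) = mex{2,1,0} = 3
G(4) = mex{3,2,1,0} = 4
G(5) = mex{4,3,2,1,0} = 5
G(6) = mex{5,4,3,2,1} = 0
G(7) = mex{0,5,4,3,2} = 1
G(8) = mex{1,0,5,4,3} = 2
G(9) = mex{2,1,0,5,4} = 3
G(10) = mex{3,2,1,0,5} = 4
G(11) = mex{4,3,2,1,0} = 5
G(12) = mex{5,4,3,2,1} = 0
G(13) = mex{0,5,4,3,2} = 1
G(14) = mex{1,0,5,4,3} = 2
G(15) = mex{2,1,0,5,4} = 3
G(16) = mex{3,2,1,0,5} = 4
G(17) = mex{4,3,2,1,0} = 5
G(18) = mex{5,4,3,2,1} = 0
G(19) = mex{0,5,4,3,2} = 1
G(20) = mex{1,0,5,4,3} = 2
G(21) = mex{2,1,0,5,4} = 3
G(22) = mex{3,2,1,0,5} = 4
G(23) = mex{4,3,2,1,0} = 5
Pile A: G(13) = 1.
Pile B: G(12) = 0.
Pile C: G(23) = 5.
Combined Grundy value = 1 ⊕ 0 ⊕ 5 = 4.
A winning move leaves total XOR = 0, i.e. changes one component's Grundy value g to g ⊕ X where X is the current total.
Pile A: need g' = 1⊕4 = 5. Options: 13−1→G=0, 13−2→G=5, 13−3→G=4, 13−4→G=3, 13−5→G=2. Hits: 1.
Pile B: need g' = 0⊕4 = 4. Options: 12−1→G=5, 12−2→G=4, 12−3→G=3, 12−4→G=2, 12−5→G=1. Hits: 1.
Pile C: need g' = 5⊕4 = 1. Options: 23−1→G=4, 23−2→G=3, 23−3→G=2, 23−4→G=1, 23−5→G=0. Hits: 1.

3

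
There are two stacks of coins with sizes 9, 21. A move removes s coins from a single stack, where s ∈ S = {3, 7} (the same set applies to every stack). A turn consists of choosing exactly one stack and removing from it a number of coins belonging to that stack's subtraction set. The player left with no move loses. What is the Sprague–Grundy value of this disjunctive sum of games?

All stacks use S = {3, 7}:
G(0) = 0
G(1) = mex{} = 0
G(2) = mex{} = 0
G(3) = mex{0} = 1
G(4) = mex{0} = 1
G(5) = mex{0} = 1
G(6) = mex{1} = 0
G(7) = mex{1,0} = 2
G(8) = mex{1,0} = 2
G(9) = mex{0,0} = 1
G(10) = mex{2,1} = 0
G(11) = mex{2,1} = 0
G(12) = mex{1,1} = 0
G(13) = mex{0,0} = 1
G(14) = mex{0,2} = 1
G(15) = mex{0,2} = 1
G(16) = mex{1,1} = 0
G(17) = mex{1,0} = 2
G(18) = mex{1,0} = 2
G(19) = mex{0,0} = 1
G(20) = mex{2,1} = 0
G(21) = mex{2,1} = 0
Stack A: G(9) = 1.
Stack B: G(21) = 0.
Combined Grundy value = 1 ⊕ 0 = 1.

1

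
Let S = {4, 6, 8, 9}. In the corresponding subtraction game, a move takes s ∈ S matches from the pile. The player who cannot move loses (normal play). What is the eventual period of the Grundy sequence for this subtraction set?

13

n :  0  1  2  3  4  5  6  7  8  9 10 11 12 13 14 15 16 17 18 19 20 21 22 23 24 25 26 27
G :  0  0  0  0  1  1  1  1  2  2  2  2  3  0  0  0  0  1  1  1  1  2  2  2  2  3  0  0
G(n+13) = G(n) holds for n = 0,…,8 (a full window of length max(S) = 9), so the sequence is purely periodic with period 13.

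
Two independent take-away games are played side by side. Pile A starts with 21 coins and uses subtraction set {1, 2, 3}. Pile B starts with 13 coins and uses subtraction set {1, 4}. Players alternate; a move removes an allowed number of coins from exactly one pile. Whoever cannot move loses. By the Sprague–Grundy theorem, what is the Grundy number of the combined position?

0

Pile A, S = {1, 2, 3}:
G(0) = 0
G(1) = mex{0} = 1
G(2) = mex{1,0} = 2
G(3) = mex{2,1,0} = 3
G(4) = mex{3,2,1} = 0
G(5) = mex{0,3,2} = 1
G(6) = mex{1,0,3} = 2
G(7) = mex{2,1,0} = 3
G(8) = mex{3,2,1} = 0
G(9) = mex{0,3,2} = 1
G(10) = mex{1,0,3} = 2
G(11) = mex{2,1,0} = 3
G(12) = mex{3,2,1} = 0
G(13) = mex{0,3,2} = 1
G(14) = mex{1,0,3} = 2
G(15) = mex{2,1,0} = 3
G(16) = mex{3,2,1} = 0
G(17) = mex{0,3,2} = 1
G(18) = mex{1,0,3} = 2
G(19) = mex{2,1,0} = 3
G(20) = mex{3,2,1} = 0
G(21) = mex{0,3,2} = 1
G_A(21) = 1.
Pile B, S = {1, 4}:
n :  0  1  2  3  4  5  6  7  8  9 10 11 12 13
G :  0  1  0  1  2  0  1  0  1  2  0  1  0  1
G_B(13) = 1.
Combined Grundy value = 1 ⊕ 1 = 0.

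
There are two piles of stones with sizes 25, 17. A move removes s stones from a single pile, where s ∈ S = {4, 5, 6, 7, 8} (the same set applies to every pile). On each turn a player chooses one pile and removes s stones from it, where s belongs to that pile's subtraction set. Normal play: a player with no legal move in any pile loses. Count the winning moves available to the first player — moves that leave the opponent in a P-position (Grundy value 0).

5

All piles use S = {4, 5, 6, 7, 8}:
G(0) = 0
G(1) = mex{} = 0
G(2) = mex{} = 0
G(3) = mex{} = 0
G(4) = mex{0} = 1
G(5) = mex{0,0} = 1
G(6) = mex{0,0,0} = 1
G(7) = mex{0,0,0,0} = 1
G(8) = mex{1,0,0,0,0} = 2
G(9) = mex{1,1,0,0,0} = 2
G(10) = mex{1,1,1,0,0} = 2
G(11) = mex{1,1,1,1,0} = 2
G(12) = mex{2,1,1,1,1} = 0
G(13) = mex{2,2,1,1,1} = 0
G(14) = mex{2,2,2,1,1} = 0
G(15) = mex{2,2,2,2,1} = 0
G(16) = mex{0,2,2,2,2} = 1
G(17) = mex{0,0,2,2,2} = 1
G(18) = mex{0,0,0,2,2} = 1
G(19) = mex{0,0,0,0,2} = 1
G(20) = mex{1,0,0,0,0} = 2
G(21) = mex{1,1,0,0,0} = 2
G(22) = mex{1,1,1,0,0} = 2
G(23) = mex{1,1,1,1,0} = 2
G(24) = mex{2,1,1,1,1} = 0
G(25) = mex{2,2,1,1,1} = 0
Pile A: G(25) = 0.
Pile B: G(17) = 1.
Combined Grundy value = 0 ⊕ 1 = 1.
A winning move leaves total XOR = 0, i.e. changes one component's Grundy value g to g ⊕ X where X is the current total.
Pile A: need g' = 0⊕1 = 1. Options: 25−4→G=2, 25−5→G=2, 25−6→G=1, 25−7→G=1, 25−8→G=1. Hits: 3.
Pile B: need g' = 1⊕1 = 0. Options: 17−4→G=0, 17−5→G=0, 17−6→G=2, 17−7→G=2, 17−8→G=2. Hits: 2.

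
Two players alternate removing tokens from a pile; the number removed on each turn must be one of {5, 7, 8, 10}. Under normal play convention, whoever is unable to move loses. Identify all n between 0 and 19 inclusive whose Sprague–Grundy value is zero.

0, 1, 2, 3, 4, 15, 16, 17, 18, 19

G(0) = 0
G(1) = mex{} = 0
G(2) = mex{} = 0
G(3) = mex{} = 0
G(4) = mex{} = 0
G(5) = mex{0} = 1
G(6) = mex{0} = 1
G(7) = mex{0,0} = 1
G(8) = mex{0,0,0} = 1
G(9) = mex{0,0,0} = 1
G(10) = mex{1,0,0,0} = 2
G(11) = mex{1,0,0,0} = 2
G(12) = mex{1,1,0,0} = 2
G(13) = mex{1,1,1,0} = 2
G(14) = mex{1,1,1,0} = 2
G(15) = mex{2,1,1,1} = 0
G(16) = mex{2,1,1,1} = 0
G(17) = mex{2,2,1,1} = 0
G(18) = mex{2,2,2,1} = 0
G(19) = mex{2,2,2,1} = 0
P-positions are exactly the n with G(n) = 0.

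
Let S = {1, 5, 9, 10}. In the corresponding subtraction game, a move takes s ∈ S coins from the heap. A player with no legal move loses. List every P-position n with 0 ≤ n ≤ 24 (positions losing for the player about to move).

n :  0  1  2  3  4  5  6  7  8  9 10 11 12 13 14 15 16 17 18 19 20 21 22 23 24
G :  0  1  0  1  0  1  0  1  0  1  2  3  2  3  2  3  2  3  2  0  1  0  1  0  1
P-positions are exactly the n with G(n) = 0.

0, 2, 4, 6, 8, 19, 21, 23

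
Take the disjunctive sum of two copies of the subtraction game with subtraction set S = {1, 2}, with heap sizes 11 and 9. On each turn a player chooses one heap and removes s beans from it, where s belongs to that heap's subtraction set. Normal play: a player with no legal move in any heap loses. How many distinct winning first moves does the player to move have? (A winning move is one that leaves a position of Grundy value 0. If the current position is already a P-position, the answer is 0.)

2

All heaps use S = {1, 2}:
G(0) = 0
G(1) = mex{0} = 1
G(2) = mex{1,0} = 2
G(3) = mex{2,1} = 0
G(4) = mex{0,2} = 1
G(5) = mex{1,0} = 2
G(6) = mex{2,1} = 0
G(7) = mex{0,2} = 1
G(8) = mex{1,0} = 2
G(9) = mex{2,1} = 0
G(10) = mex{0,2} = 1
G(11) = mex{1,0} = 2
Heap A: G(11) = 2.
Heap B: G(9) = 0.
Combined Grundy value = 2 ⊕ 0 = 2.
A winning move leaves total XOR = 0, i.e. changes one component's Grundy value g to g ⊕ X where X is the current total.
Heap A: need g' = 2⊕2 = 0. Options: 11−1→G=1, 11−2→G=0. Hits: 1.
Heap B: need g' = 0⊕2 = 2. Options: 9−1→G=2, 9−2→G=1. Hits: 1.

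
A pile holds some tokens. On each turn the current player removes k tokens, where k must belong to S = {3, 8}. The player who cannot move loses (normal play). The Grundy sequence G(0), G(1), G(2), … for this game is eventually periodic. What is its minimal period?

11

G(0) = 0
G(1) = mex{} = 0
G(2) = mex{} = 0
G(3) = mex{0} = 1
G(4) = mex{0} = 1
G(5) = mex{0} = 1
G(6) = mex{1} = 0
G(7) = mex{1} = 0
G(8) = mex{1,0} = 2
G(9) = mex{0,0} = 1
G(10) = mex{0,0} = 1
G(11) = mex{2,1} = 0
G(12) = mex{1,1} = 0
G(13) = mex{1,1} = 0
G(14) = mex{0,0} = 1
G(15) = mex{0,0} = 1
G(16) = mex{0,2} = 1
G(17) = mex{1,1} = 0
G(18) = mex{1,1} = 0
G(19) = mex{1,0} = 2
G(20) = mex{0,0} = 1
G(21) = mex{0,0} = 1
G(22) = mex{2,1} = 0
G(23) = mex{1,1} = 0
G(n+11) = G(n) holds for n = 0,…,7 (a full window of length max(S) = 8), so the sequence is purely periodic with period 11.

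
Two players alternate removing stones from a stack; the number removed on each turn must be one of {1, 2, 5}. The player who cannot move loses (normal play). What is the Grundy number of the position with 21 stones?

0

G(0) = 0
G(1) = mex{0} = 1
G(2) = mex{1,0} = 2
G(3) = mex{2,1} = 0
G(4) = mex{0,2} = 1
G(5) = mex{1,0,0} = 2
G(6) = mex{2,1,1} = 0
G(7) = mex{0,2,2} = 1
G(8) = mex{1,0,0} = 2
G(9) = mex{2,1,1} = 0
G(10) = mex{0,2,2} = 1
G(11) = mex{1,0,0} = 2
G(12) = mex{2,1,1} = 0
G(13) = mex{0,2,2} = 1
G(14) = mex{1,0,0} = 2
G(15) = mex{2,1,1} = 0
G(16) = mex{0,2,2} = 1
G(17) = mex{1,0,0} = 2
G(18) = mex{2,1,1} = 0
G(19) = mex{0,2,2} = 1
G(20) = mex{1,0,0} = 2
G(21) = mex{2,1,1} = 0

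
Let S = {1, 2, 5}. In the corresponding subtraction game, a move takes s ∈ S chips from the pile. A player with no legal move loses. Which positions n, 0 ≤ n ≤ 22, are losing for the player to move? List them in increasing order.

n :  0  1  2  3  4  5  6  7  8  9 10 11 12 13 14 15 16 17 18 19 20 21 22
G :  0  1  2  0  1  2  0  1  2  0  1  2  0  1  2  0  1  2  0  1  2  0  1
P-positions are exactly the n with G(n) = 0.

0, 3, 6, 9, 12, 15, 18, 21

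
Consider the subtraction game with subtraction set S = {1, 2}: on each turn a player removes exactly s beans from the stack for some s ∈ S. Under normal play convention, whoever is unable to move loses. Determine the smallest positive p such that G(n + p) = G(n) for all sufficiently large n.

3

G(0) = 0
G(1) = mex{0} = 1
G(2) = mex{1,0} = 2
G(3) = mex{2,1} = 0
G(4) = mex{0,2} = 1
G(5) = mex{1,0} = 2
G(6) = mex{2,1} = 0
G(7) = mex{0,2} = 1
G(8) = mex{1,0} = 2
G(9) = mex{2,1} = 0
G(10) = mex{0,2} = 1
G(11) = mex{1,0} = 2
G(12) = mex{2,1} = 0
G(13) = mex{0,2} = 1
G(14) = mex{1,0} = 2
G(n+3) = G(n) holds for n = 0,…,1 (a full window of length max(S) = 2), so the sequence is purely periodic with period 3.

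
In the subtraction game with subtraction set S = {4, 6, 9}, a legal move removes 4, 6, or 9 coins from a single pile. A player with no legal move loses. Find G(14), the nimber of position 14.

G(0) = 0
G(1) = mex{} = 0
G(2) = mex{} = 0
G(3) = mex{} = 0
G(4) = mex{0} = 1
G(5) = mex{0} = 1
G(6) = mex{0,0} = 1
G(7) = mex{0,0} = 1
G(8) = mex{1,0} = 2
G(9) = mex{1,0,0} = 2
G(10) = mex{1,1,0} = 2
G(11) = mex{1,1,0} = 2
G(12) = mex{2,1,0} = 3
G(13) = mex{2,1,1} = 0
G(14) = mex{2,2,1} = 0

0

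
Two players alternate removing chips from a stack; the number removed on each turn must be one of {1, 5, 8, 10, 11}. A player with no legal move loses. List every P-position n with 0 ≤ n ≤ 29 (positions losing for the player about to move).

n :  0  1  2  3  4  5  6  7  8  9 10 11 12 13 14 15 16 17 18 19 20 21 22 23 24 25 26 27 28 29
G :  0  1  0  1  0  1  0  1  2  3  2  3  2  3  2  3  4  5  0  1  0  1  0  1  0  1  2  3  2  3
P-positions are exactly the n with G(n) = 0.

0, 2, 4, 6, 18, 20, 22, 24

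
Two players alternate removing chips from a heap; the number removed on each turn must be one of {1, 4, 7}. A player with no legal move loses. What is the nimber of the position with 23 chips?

2

n :  0  1  2  3  4  5  6  7  8  9 10 11 12 13 14 15 16 17 18 19 20 21 22 23
G :  0  1  0  1  2  0  1  2  0  1  0  1  2  0  1  2  0  1  0  1  2  0  1  2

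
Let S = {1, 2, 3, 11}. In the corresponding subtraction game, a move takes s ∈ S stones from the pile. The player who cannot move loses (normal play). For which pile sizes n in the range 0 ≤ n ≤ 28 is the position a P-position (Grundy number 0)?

0, 4, 8, 12, 16, 20, 24, 28

G(0) = 0
G(1) = mex{0} = 1
G(2) = mex{1,0} = 2
G(3) = mex{2,1,0} = 3
G(4) = mex{3,2,1} = 0
G(5) = mex{0,3,2} = 1
G(6) = mex{1,0,3} = 2
G(7) = mex{2,1,0} = 3
G(8) = mex{3,2,1} = 0
G(9) = mex{0,3,2} = 1
G(10) = mex{1,0,3} = 2
G(11) = mex{2,1,0,0} = 3
G(12) = mex{3,2,1,1} = 0
G(13) = mex{0,3,2,2} = 1
G(14) = mex{1,0,3,3} = 2
G(15) = mex{2,1,0,0} = 3
G(16) = mex{3,2,1,1} = 0
G(17) = mex{0,3,2,2} = 1
G(18) = mex{1,0,3,3} = 2
G(19) = mex{2,1,0,0} = 3
G(20) = mex{3,2,1,1} = 0
G(21) = mex{0,3,2,2} = 1
G(22) = mex{1,0,3,3} = 2
G(23) = mex{2,1,0,0} = 3
G(24) = mex{3,2,1,1} = 0
G(25) = mex{0,3,2,2} = 1
G(26) = mex{1,0,3,3} = 2
G(27) = mex{2,1,0,0} = 3
G(28) = mex{3,2,1,1} = 0
P-positions are exactly the n with G(n) = 0.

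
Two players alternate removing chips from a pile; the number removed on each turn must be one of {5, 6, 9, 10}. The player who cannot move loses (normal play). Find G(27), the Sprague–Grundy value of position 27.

2

G(0) = 0
G(1) = mex{} = 0
G(2) = mex{} = 0
G(3) = mex{} = 0
G(4) = mex{} = 0
G(5) = mex{0} = 1
G(6) = mex{0,0} = 1
G(7) = mex{0,0} = 1
G(8) = mex{0,0} = 1
G(9) = mex{0,0,0} = 1
G(10) = mex{1,0,0,0} = 2
G(11) = mex{1,1,0,0} = 2
G(12) = mex{1,1,0,0} = 2
G(13) = mex{1,1,0,0} = 2
G(14) = mex{1,1,1,0} = 2
G(15) = mex{2,1,1,1} = 0
G(16) = mex{2,2,1,1} = 0
G(17) = mex{2,2,1,1} = 0
G(18) = mex{2,2,1,1} = 0
G(19) = mex{2,2,2,1} = 0
G(20) = mex{0,2,2,2} = 1
G(21) = mex{0,0,2,2} = 1
G(22) = mex{0,0,2,2} = 1
G(23) = mex{0,0,2,2} = 1
G(24) = mex{0,0,0,2} = 1
G(25) = mex{1,0,0,0} = 2
G(26) = mex{1,1,0,0} = 2
G(27) = mex{1,1,0,0} = 2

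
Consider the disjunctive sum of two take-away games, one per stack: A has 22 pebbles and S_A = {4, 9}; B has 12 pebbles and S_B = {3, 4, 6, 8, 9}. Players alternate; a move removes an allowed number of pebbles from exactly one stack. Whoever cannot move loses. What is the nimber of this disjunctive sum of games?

2

Stack A, S = {4, 9}:
G(0) = 0
G(1) = mex{} = 0
G(2) = mex{} = 0
G(3) = mex{} = 0
G(4) = mex{0} = 1
G(5) = mex{0} = 1
G(6) = mex{0} = 1
G(7) = mex{0} = 1
G(8) = mex{1} = 0
G(9) = mex{1,0} = 2
G(10) = mex{1,0} = 2
G(11) = mex{1,0} = 2
G(12) = mex{0,0} = 1
G(13) = mex{2,1} = 0
G(14) = mex{2,1} = 0
G(15) = mex{2,1} = 0
G(16) = mex{1,1} = 0
G(17) = mex{0,0} = 1
G(18) = mex{0,2} = 1
G(19) = mex{0,2} = 1
G(20) = mex{0,2} = 1
G(21) = mex{1,1} = 0
G(22) = mex{1,0} = 2
G_A(22) = 2.
Stack B, S = {3, 4, 6, 8, 9}:
G(0) = 0
G(1) = mex{} = 0
G(2) = mex{} = 0
G(3) = mex{0} = 1
G(4) = mex{0,0} = 1
G(5) = mex{0,0} = 1
G(6) = mex{1,0,0} = 2
G(7) = mex{1,1,0} = 2
G(8) = mex{1,1,0,0} = 2
G(9) = mex{2,1,1,0,0} = 3
G(10) = mex{2,2,1,0,0} = 3
G(11) = mex{2,2,1,1,0} = 3
G(12) = mex{3,2,2,1,1} = 0
G_B(12) = 0.
Combined Grundy value = 2 ⊕ 0 = 2.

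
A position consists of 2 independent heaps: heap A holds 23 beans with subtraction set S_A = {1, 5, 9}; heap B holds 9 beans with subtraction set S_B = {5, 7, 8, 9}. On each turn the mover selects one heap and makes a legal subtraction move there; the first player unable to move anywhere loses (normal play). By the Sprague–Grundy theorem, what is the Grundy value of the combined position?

0

Heap A, S = {1, 5, 9}:
n :  0  1  2  3  4  5  6  7  8  9 10 11 12 13 14 15 16 17 18 19 20 21 22 23
G :  0  1  0  1  0  1  0  1  0  1  0  1  0  1  0  1  0  1  0  1  0  1  0  1
G_A(23) = 1.
Heap B, S = {5, 7, 8, 9}:
G(0) = 0
G(1) = mex{} = 0
G(2) = mex{} = 0
G(3) = mex{} = 0
G(4) = mex{} = 0
G(5) = mex{0} = 1
G(6) = mex{0} = 1
G(7) = mex{0,0} = 1
G(8) = mex{0,0,0} = 1
G(9) = mex{0,0,0,0} = 1
G_B(9) = 1.
Combined Grundy value = 1 ⊕ 1 = 0.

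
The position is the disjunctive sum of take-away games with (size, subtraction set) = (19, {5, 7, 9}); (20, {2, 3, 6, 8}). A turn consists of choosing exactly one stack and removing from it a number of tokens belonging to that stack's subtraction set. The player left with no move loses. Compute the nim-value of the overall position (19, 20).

2

Stack A, S = {5, 7, 9}:
n :  0  1  2  3  4  5  6  7  8  9 10 11 12 13 14 15 16 17 18 19
G :  0  0  0  0  0  1  1  1  1  1  2  2  2  2  0  0  0  0  0  1
G_A(19) = 1.
Stack B, S = {2, 3, 6, 8}:
G(0) = 0
G(1) = mex{} = 0
G(2) = mex{0} = 1
G(3) = mex{0,0} = 1
G(4) = mex{1,0} = 2
G(5) = mex{1,1} = 0
G(6) = mex{2,1,0} = 3
G(7) = mex{0,2,0} = 1
G(8) = mex{3,0,1,0} = 2
G(9) = mex{1,3,1,0} = 2
G(10) = mex{2,1,2,1} = 0
G(11) = mex{2,2,0,1} = 3
G(12) = mex{0,2,3,2} = 1
G(13) = mex{3,0,1,0} = 2
G(14) = mex{1,3,2,3} = 0
G(15) = mex{2,1,2,1} = 0
G(16) = mex{0,2,0,2} = 1
G(17) = mex{0,0,3,2} = 1
G(18) = mex{1,0,1,0} = 2
G(19) = mex{1,1,2,3} = 0
G(20) = mex{2,1,0,1} = 3
G_B(20) = 3.
Combined Grundy value = 1 ⊕ 3 = 2.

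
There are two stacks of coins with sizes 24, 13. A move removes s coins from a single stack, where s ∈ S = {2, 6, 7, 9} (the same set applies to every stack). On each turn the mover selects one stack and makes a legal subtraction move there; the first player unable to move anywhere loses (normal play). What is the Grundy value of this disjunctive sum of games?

0

All stacks use S = {2, 6, 7, 9}:
G(0) = 0
G(1) = mex{} = 0
G(2) = mex{0} = 1
G(3) = mex{0} = 1
G(4) = mex{1} = 0
G(5) = mex{1} = 0
G(6) = mex{0,0} = 1
G(7) = mex{0,0,0} = 1
G(8) = mex{1,1,0} = 2
G(9) = mex{1,1,1,0} = 2
G(10) = mex{2,0,1,0} = 3
G(11) = mex{2,0,0,1} = 3
G(12) = mex{3,1,0,1} = 2
G(13) = mex{3,1,1,0} = 2
G(14) = mex{2,2,1,0} = 3
G(15) = mex{2,2,2,1} = 0
G(16) = mex{3,3,2,1} = 0
G(17) = mex{0,3,3,2} = 1
G(18) = mex{0,2,3,2} = 1
G(19) = mex{1,2,2,3} = 0
G(20) = mex{1,3,2,3} = 0
G(21) = mex{0,0,3,2} = 1
G(22) = mex{0,0,0,2} = 1
G(23) = mex{1,1,0,3} = 2
G(24) = mex{1,1,1,0} = 2
Stack A: G(24) = 2.
Stack B: G(13) = 2.
Combined Grundy value = 2 ⊕ 2 = 0.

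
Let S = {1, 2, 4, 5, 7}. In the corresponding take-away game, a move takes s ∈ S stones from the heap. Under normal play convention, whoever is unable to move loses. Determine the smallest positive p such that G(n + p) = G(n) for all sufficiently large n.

3

G(0) = 0
G(1) = mex{0} = 1
G(2) = mex{1,0} = 2
G(3) = mex{2,1} = 0
G(4) = mex{0,2,0} = 1
G(5) = mex{1,0,1,0} = 2
G(6) = mex{2,1,2,1} = 0
G(7) = mex{0,2,0,2,0} = 1
G(8) = mex{1,0,1,0,1} = 2
G(9) = mex{2,1,2,1,2} = 0
G(10) = mex{0,2,0,2,0} = 1
G(11) = mex{1,0,1,0,1} = 2
G(12) = mex{2,1,2,1,2} = 0
G(13) = mex{0,2,0,2,0} = 1
G(14) = mex{1,0,1,0,1} = 2
G(n+3) = G(n) holds for n = 0,…,6 (a full window of length max(S) = 7), so the sequence is purely periodic with period 3.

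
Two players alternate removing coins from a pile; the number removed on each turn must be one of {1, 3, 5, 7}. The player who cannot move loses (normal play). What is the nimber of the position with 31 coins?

1

n :  0  1  2  3  4  5  6  7  8  9 10 11 12 13 14 15 16 17 18 19 20 21 22 23 24 25 26 27 28 29 30 31
G :  0  1  0  1  0  1  0  1  0  1  0  1  0  1  0  1  0  1  0  1  0  1  0  1  0  1  0  1  0  1  0  1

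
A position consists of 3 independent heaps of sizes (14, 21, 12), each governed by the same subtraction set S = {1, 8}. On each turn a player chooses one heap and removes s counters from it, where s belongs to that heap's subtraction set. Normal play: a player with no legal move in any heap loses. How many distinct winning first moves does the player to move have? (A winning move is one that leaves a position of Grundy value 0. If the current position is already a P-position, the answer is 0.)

6

All heaps use S = {1, 8}:
G(0) = 0
G(1) = mex{0} = 1
G(2) = mex{1} = 0
G(3) = mex{0} = 1
G(4) = mex{1} = 0
G(5) = mex{0} = 1
G(6) = mex{1} = 0
G(7) = mex{0} = 1
G(8) = mex{1,0} = 2
G(9) = mex{2,1} = 0
G(10) = mex{0,0} = 1
G(11) = mex{1,1} = 0
G(12) = mex{0,0} = 1
G(13) = mex{1,1} = 0
G(14) = mex{0,0} = 1
G(15) = mex{1,1} = 0
G(16) = mex{0,2} = 1
G(17) = mex{1,0} = 2
G(18) = mex{2,1} = 0
G(19) = mex{0,0} = 1
G(20) = mex{1,1} = 0
G(21) = mex{0,0} = 1
Heap A: G(14) = 1.
Heap B: G(21) = 1.
Heap C: G(12) = 1.
Combined Grundy value = 1 ⊕ 1 ⊕ 1 = 1.
A winning move leaves total XOR = 0, i.e. changes one component's Grundy value g to g ⊕ X where X is the current total.
Heap A: need g' = 1⊕1 = 0. Options: 14−1→G=0, 14−8→G=0. Hits: 2.
Heap B: need g' = 1⊕1 = 0. Options: 21−1→G=0, 21−8→G=0. Hits: 2.
Heap C: need g' = 1⊕1 = 0. Options: 12−1→G=0, 12−8→G=0. Hits: 2.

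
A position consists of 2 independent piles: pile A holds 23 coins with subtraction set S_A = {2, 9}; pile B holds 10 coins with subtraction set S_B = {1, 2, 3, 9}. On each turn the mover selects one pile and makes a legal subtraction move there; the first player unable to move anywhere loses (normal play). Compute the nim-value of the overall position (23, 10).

2

Pile A, S = {2, 9}:
n :  0  1  2  3  4  5  6  7  8  9 10 11 12 13 14 15 16 17 18 19 20 21 22 23
G :  0  0  1  1  0  0  1  1  0  2  1  0  0  1  1  0  0  1  1  0  2  1  0  0
G_A(23) = 0.
Pile B, S = {1, 2, 3, 9}:
G(0) = 0
G(1) = mex{0} = 1
G(2) = mex{1,0} = 2
G(3) = mex{2,1,0} = 3
G(4) = mex{3,2,1} = 0
G(5) = mex{0,3,2} = 1
G(6) = mex{1,0,3} = 2
G(7) = mex{2,1,0} = 3
G(8) = mex{3,2,1} = 0
G(9) = mex{0,3,2,0} = 1
G(10) = mex{1,0,3,1} = 2
G_B(10) = 2.
Combined Grundy value = 0 ⊕ 2 = 2.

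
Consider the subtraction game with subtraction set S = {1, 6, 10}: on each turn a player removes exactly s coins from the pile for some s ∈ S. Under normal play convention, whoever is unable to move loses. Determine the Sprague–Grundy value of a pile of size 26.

1

n :  0  1  2  3  4  5  6  7  8  9 10 11 12 13 14 15 16 17 18 19 20 21 22 23 24 25 26
G :  0  1  0  1  0  1  2  0  1  0  1  0  1  2  3  2  0  1  0  1  0  1  2  0  1  0  1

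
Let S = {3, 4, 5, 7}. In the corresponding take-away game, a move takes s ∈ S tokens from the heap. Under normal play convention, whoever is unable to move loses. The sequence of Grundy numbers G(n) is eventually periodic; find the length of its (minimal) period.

n :  0  1  2  3  4  5  6  7  8  9 10 11 12 13 14 15 16 17 18 19 20 21
G :  0  0  0  1  1  1  2  2  2  3  0  0  0  1  1  1  2  2  2  3  0  0
G(n+10) = G(n) holds for n = 0,…,6 (a full window of length max(S) = 7), so the sequence is purely periodic with period 10.

10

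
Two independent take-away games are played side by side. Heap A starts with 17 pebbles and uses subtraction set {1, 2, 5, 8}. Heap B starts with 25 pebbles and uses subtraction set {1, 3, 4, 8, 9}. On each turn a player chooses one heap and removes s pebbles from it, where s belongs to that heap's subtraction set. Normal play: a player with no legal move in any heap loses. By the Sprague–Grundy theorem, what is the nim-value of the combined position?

3

Heap A, S = {1, 2, 5, 8}:
n :  0  1  2  3  4  5  6  7  8  9 10 11 12 13 14 15 16 17
G :  0  1  2  0  1  2  0  1  2  0  1  2  0  1  2  0  1  2
G_A(17) = 2.
Heap B, S = {1, 3, 4, 8, 9}:
G(0) = 0
G(1) = mex{0} = 1
G(2) = mex{1} = 0
G(3) = mex{0,0} = 1
G(4) = mex{1,1,0} = 2
G(5) = mex{2,0,1} = 3
G(6) = mex{3,1,0} = 2
G(7) = mex{2,2,1} = 0
G(8) = mex{0,3,2,0} = 1
G(9) = mex{1,2,3,1,0} = 4
G(10) = mex{4,0,2,0,1} = 3
G(11) = mex{3,1,0,1,0} = 2
G(12) = mex{2,4,1,2,1} = 0
G(13) = mex{0,3,4,3,2} = 1
G(14) = mex{1,2,3,2,3} = 0
G(15) = mex{0,0,2,0,2} = 1
G(16) = mex{1,1,0,1,0} = 2
G(17) = mex{2,0,1,4,1} = 3
G(18) = mex{3,1,0,3,4} = 2
G(19) = mex{2,2,1,2,3} = 0
G(20) = mex{0,3,2,0,2} = 1
G(21) = mex{1,2,3,1,0} = 4
G(22) = mex{4,0,2,0,1} = 3
G(23) = mex{3,1,0,1,0} = 2
G(24) = mex{2,4,1,2,1} = 0
G(25) = mex{0,3,4,3,2} = 1
G_B(25) = 1.
Combined Grundy value = 2 ⊕ 1 = 3.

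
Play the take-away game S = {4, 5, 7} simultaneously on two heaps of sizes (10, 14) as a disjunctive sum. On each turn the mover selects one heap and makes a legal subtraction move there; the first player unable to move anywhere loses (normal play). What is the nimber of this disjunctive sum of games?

All heaps use S = {4, 5, 7}:
n :  0  1  2  3  4  5  6  7  8  9 10 11 12 13 14
G :  0  0  0  0  1  1  1  1  2  2  2  0  0  0  0
Heap A: G(10) = 2.
Heap B: G(14) = 0.
Combined Grundy value = 2 ⊕ 0 = 2.

2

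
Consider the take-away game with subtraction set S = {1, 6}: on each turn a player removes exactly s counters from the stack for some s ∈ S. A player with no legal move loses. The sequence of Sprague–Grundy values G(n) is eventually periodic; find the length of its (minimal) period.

7

n :  0  1  2  3  4  5  6  7  8  9 10 11 12 13 14 15
G :  0  1  0  1  0  1  2  0  1  0  1  0  1  2  0  1
G(n+7) = G(n) holds for n = 0,…,5 (a full window of length max(S) = 6), so the sequence is purely periodic with period 7.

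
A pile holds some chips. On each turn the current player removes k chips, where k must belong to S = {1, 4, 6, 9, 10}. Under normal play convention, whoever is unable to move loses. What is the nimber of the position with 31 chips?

4

G(0) = 0
G(1) = mex{0} = 1
G(2) = mex{1} = 0
G(3) = mex{0} = 1
G(4) = mex{1,0} = 2
G(5) = mex{2,1} = 0
G(6) = mex{0,0,0} = 1
G(7) = mex{1,1,1} = 0
G(8) = mex{0,2,0} = 1
G(9) = mex{1,0,1,0} = 2
G(10) = mex{2,1,2,1,0} = 3
G(11) = mex{3,0,0,0,1} = 2
G(12) = mex{2,1,1,1,0} = 3
G(13) = mex{3,2,0,2,1} = 4
G(14) = mex{4,3,1,0,2} = 5
G(15) = mex{5,2,2,1,0} = 3
G(16) = mex{3,3,3,0,1} = 2
G(17) = mex{2,4,2,1,0} = 3
G(18) = mex{3,5,3,2,1} = 0
G(19) = mex{0,3,4,3,2} = 1
G(20) = mex{1,2,5,2,3} = 0
G(21) = mex{0,3,3,3,2} = 1
G(22) = mex{1,0,2,4,3} = 5
G(23) = mex{5,1,3,5,4} = 0
G(24) = mex{0,0,0,3,5} = 1
G(25) = mex{1,1,1,2,3} = 0
G(26) = mex{0,5,0,3,2} = 1
G(27) = mex{1,0,1,0,3} = 2
G(28) = mex{2,1,5,1,0} = 3
G(29) = mex{3,0,0,0,1} = 2
G(30) = mex{2,1,1,1,0} = 3
G(31) = mex{3,2,0,5,1} = 4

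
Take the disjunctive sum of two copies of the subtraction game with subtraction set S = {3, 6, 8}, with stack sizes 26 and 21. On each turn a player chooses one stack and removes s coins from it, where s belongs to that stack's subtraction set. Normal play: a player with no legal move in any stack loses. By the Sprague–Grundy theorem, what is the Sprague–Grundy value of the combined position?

All stacks use S = {3, 6, 8}:
n :  0  1  2  3  4  5  6  7  8  9 10 11 12 13 14 15 16 17 18 19 20 21 22 23 24 25 26
G :  0  0  0  1  1  1  2  2  2  3  3  0  0  0  1  1  1  2  2  2  3  3  0  0  0  1  1
Stack A: G(26) = 1.
Stack B: G(21) = 3.
Combined Grundy value = 1 ⊕ 3 = 2.

2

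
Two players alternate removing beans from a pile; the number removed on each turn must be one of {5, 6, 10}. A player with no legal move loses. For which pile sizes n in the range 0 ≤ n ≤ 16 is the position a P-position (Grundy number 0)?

n :  0  1  2  3  4  5  6  7  8  9 10 11 12 13 14 15 16
G :  0  0  0  0  0  1  1  1  1  1  2  2  2  2  2  0  0
P-positions are exactly the n with G(n) = 0.

0, 1, 2, 3, 4, 15, 16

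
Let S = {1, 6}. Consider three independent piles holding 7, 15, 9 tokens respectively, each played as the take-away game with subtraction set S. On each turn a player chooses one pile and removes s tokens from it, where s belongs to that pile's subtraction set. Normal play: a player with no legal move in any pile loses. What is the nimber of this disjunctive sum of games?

1

All piles use S = {1, 6}:
G(0) = 0
G(1) = mex{0} = 1
G(2) = mex{1} = 0
G(3) = mex{0} = 1
G(4) = mex{1} = 0
G(5) = mex{0} = 1
G(6) = mex{1,0} = 2
G(7) = mex{2,1} = 0
G(8) = mex{0,0} = 1
G(9) = mex{1,1} = 0
G(10) = mex{0,0} = 1
G(11) = mex{1,1} = 0
G(12) = mex{0,2} = 1
G(13) = mex{1,0} = 2
G(14) = mex{2,1} = 0
G(15) = mex{0,0} = 1
Pile A: G(7) = 0.
Pile B: G(15) = 1.
Pile C: G(9) = 0.
Combined Grundy value = 0 ⊕ 1 ⊕ 0 = 1.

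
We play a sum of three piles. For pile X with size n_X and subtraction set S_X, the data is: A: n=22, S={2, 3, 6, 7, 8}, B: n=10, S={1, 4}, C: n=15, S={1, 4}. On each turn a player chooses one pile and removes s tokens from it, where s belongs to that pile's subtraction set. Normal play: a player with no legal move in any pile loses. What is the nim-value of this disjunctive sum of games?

2

Pile A, S = {2, 3, 6, 7, 8}:
n :  0  1  2  3  4  5  6  7  8  9 10 11 12 13 14 15 16 17 18 19 20 21 22
G :  0  0  1  1  2  0  3  1  2  2  0  3  1  2  0  0  1  1  2  0  3  1  2
G_A(22) = 2.
Pile B, S = {1, 4}:
n :  0  1  2  3  4  5  6  7  8  9 10
G :  0  1  0  1  2  0  1  0  1  2  0
G_B(10) = 0.
Pile C, S = {1, 4}:
n :  0  1  2  3  4  5  6  7  8  9 10 11 12 13 14 15
G :  0  1  0  1  2  0  1  0  1  2  0  1  0  1  2  0
G_C(15) = 0.
Combined Grundy value = 2 ⊕ 0 ⊕ 0 = 2.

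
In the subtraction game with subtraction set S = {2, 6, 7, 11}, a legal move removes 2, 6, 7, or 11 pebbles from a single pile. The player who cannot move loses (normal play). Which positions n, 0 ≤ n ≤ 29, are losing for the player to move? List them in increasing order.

G(0) = 0
G(1) = mex{} = 0
G(2) = mex{0} = 1
G(3) = mex{0} = 1
G(4) = mex{1} = 0
G(5) = mex{1} = 0
G(6) = mex{0,0} = 1
G(7) = mex{0,0,0} = 1
G(8) = mex{1,1,0} = 2
G(9) = mex{1,1,1} = 0
G(10) = mex{2,0,1} = 3
G(11) = mex{0,0,0,0} = 1
G(12) = mex{3,1,0,0} = 2
G(13) = mex{1,1,1,1} = 0
G(14) = mex{2,2,1,1} = 0
G(15) = mex{0,0,2,0} = 1
G(16) = mex{0,3,0,0} = 1
G(17) = mex{1,1,3,1} = 0
G(18) = mex{1,2,1,1} = 0
G(19) = mex{0,0,2,2} = 1
G(20) = mex{0,0,0,0} = 1
G(21) = mex{1,1,0,3} = 2
G(22) = mex{1,1,1,1} = 0
G(23) = mex{2,0,1,2} = 3
G(24) = mex{0,0,0,0} = 1
G(25) = mex{3,1,0,0} = 2
G(26) = mex{1,1,1,1} = 0
G(27) = mex{2,2,1,1} = 0
G(28) = mex{0,0,2,0} = 1
G(29) = mex{0,3,0,0} = 1
P-positions are exactly the n with G(n) = 0.

0, 1, 4, 5, 9, 13, 14, 17, 18, 22, 26, 27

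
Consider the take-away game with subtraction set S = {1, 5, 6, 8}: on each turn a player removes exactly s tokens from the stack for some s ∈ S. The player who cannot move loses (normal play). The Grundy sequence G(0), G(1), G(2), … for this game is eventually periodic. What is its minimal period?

n :  0  1  2  3  4  5  6  7  8  9 10 11 12 13 14 15 16 17 18 19 20 21 22 23
G :  0  1  0  1  0  1  2  3  2  3  2  0  1  0  1  0  1  2  3  2  3  2  0  1
G(n+11) = G(n) holds for n = 0,…,7 (a full window of length max(S) = 8), so the sequence is purely periodic with period 11.

11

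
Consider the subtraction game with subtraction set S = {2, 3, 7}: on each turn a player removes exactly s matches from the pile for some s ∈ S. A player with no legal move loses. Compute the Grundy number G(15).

G(0) = 0
G(1) = mex{} = 0
G(2) = mex{0} = 1
G(3) = mex{0,0} = 1
G(4) = mex{1,0} = 2
G(5) = mex{1,1} = 0
G(6) = mex{2,1} = 0
G(7) = mex{0,2,0} = 1
G(8) = mex{0,0,0} = 1
G(9) = mex{1,0,1} = 2
G(10) = mex{1,1,1} = 0
G(11) = mex{2,1,2} = 0
G(12) = mex{0,2,0} = 1
G(13) = mex{0,0,0} = 1
G(14) = mex{1,0,1} = 2
G(15) = mex{1,1,1} = 0

0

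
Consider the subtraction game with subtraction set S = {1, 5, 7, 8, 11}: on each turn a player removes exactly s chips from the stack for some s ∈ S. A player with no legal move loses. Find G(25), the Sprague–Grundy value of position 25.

3

G(0) = 0
G(1) = mex{0} = 1
G(2) = mex{1} = 0
G(3) = mex{0} = 1
G(4) = mex{1} = 0
G(5) = mex{0,0} = 1
G(6) = mex{1,1} = 0
G(7) = mex{0,0,0} = 1
G(8) = mex{1,1,1,0} = 2
G(9) = mex{2,0,0,1} = 3
G(10) = mex{3,1,1,0} = 2
G(11) = mex{2,0,0,1,0} = 3
G(12) = mex{3,1,1,0,1} = 2
G(13) = mex{2,2,0,1,0} = 3
G(14) = mex{3,3,1,0,1} = 2
G(15) = mex{2,2,2,1,0} = 3
G(16) = mex{3,3,3,2,1} = 0
G(17) = mex{0,2,2,3,0} = 1
G(18) = mex{1,3,3,2,1} = 0
G(19) = mex{0,2,2,3,2} = 1
G(20) = mex{1,3,3,2,3} = 0
G(21) = mex{0,0,2,3,2} = 1
G(22) = mex{1,1,3,2,3} = 0
G(23) = mex{0,0,0,3,2} = 1
G(24) = mex{1,1,1,0,3} = 2
G(25) = mex{2,0,0,1,2} = 3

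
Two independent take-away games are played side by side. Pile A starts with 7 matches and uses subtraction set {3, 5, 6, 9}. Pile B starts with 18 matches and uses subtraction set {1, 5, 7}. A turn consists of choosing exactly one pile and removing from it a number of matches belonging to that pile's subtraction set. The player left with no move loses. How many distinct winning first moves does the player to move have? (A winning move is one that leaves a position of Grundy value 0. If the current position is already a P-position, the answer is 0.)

Pile A, S = {3, 5, 6, 9}:
n : 0 1 2 3 4 5 6 7
G : 0 0 0 1 1 1 2 2
G_A(7) = 2.
Pile B, S = {1, 5, 7}:
n :  0  1  2  3  4  5  6  7  8  9 10 11 12 13 14 15 16 17 18
G :  0  1  0  1  0  1  0  1  0  1  0  1  0  1  0  1  0  1  0
G_B(18) = 0.
Combined Grundy value = 2 ⊕ 0 = 2.
A winning move leaves total XOR = 0, i.e. changes one component's Grundy value g to g ⊕ X where X is the current total.
Pile A: need g' = 2⊕2 = 0. Options: 7−3→G=1, 7−5→G=0, 7−6→G=0. Hits: 2.
Pile B: need g' = 0⊕2 = 2. Options: 18−1→G=1, 18−5→G=1, 18−7→G=1. Hits: 0.

2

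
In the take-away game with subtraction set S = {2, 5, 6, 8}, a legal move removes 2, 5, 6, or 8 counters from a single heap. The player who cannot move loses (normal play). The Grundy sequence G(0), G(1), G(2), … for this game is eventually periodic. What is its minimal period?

14

G(0) = 0
G(1) = mex{} = 0
G(2) = mex{0} = 1
G(3) = mex{0} = 1
G(4) = mex{1} = 0
G(5) = mex{1,0} = 2
G(6) = mex{0,0,0} = 1
G(7) = mex{2,1,0} = 3
G(8) = mex{1,1,1,0} = 2
G(9) = mex{3,0,1,0} = 2
G(10) = mex{2,2,0,1} = 3
G(11) = mex{2,1,2,1} = 0
G(12) = mex{3,3,1,0} = 2
G(13) = mex{0,2,3,2} = 1
G(14) = mex{2,2,2,1} = 0
G(15) = mex{1,3,2,3} = 0
G(16) = mex{0,0,3,2} = 1
G(17) = mex{0,2,0,2} = 1
G(18) = mex{1,1,2,3} = 0
G(19) = mex{1,0,1,0} = 2
G(20) = mex{0,0,0,2} = 1
G(21) = mex{2,1,0,1} = 3
G(22) = mex{1,1,1,0} = 2
G(23) = mex{3,0,1,0} = 2
G(24) = mex{2,2,0,1} = 3
G(25) = mex{2,1,2,1} = 0
G(26) = mex{3,3,1,0} = 2
G(27) = mex{0,2,3,2} = 1
G(28) = mex{2,2,2,1} = 0
G(29) = mex{1,3,2,3} = 0
G(n+14) = G(n) holds for n = 0,…,7 (a full window of length max(S) = 8), so the sequence is purely periodic with period 14.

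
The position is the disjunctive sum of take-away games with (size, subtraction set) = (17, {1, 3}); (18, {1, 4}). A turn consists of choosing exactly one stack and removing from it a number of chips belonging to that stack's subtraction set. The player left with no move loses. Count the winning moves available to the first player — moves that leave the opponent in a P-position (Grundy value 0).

Stack A, S = {1, 3}:
G(0) = 0
G(1) = mex{0} = 1
G(2) = mex{1} = 0
G(3) = mex{0,0} = 1
G(4) = mex{1,1} = 0
G(5) = mex{0,0} = 1
G(6) = mex{1,1} = 0
G(7) = mex{0,0} = 1
G(8) = mex{1,1} = 0
G(9) = mex{0,0} = 1
G(10) = mex{1,1} = 0
G(11) = mex{0,0} = 1
G(12) = mex{1,1} = 0
G(13) = mex{0,0} = 1
G(14) = mex{1,1} = 0
G(15) = mex{0,0} = 1
G(16) = mex{1,1} = 0
G(17) = mex{0,0} = 1
G_A(17) = 1.
Stack B, S = {1, 4}:
n :  0  1  2  3  4  5  6  7  8  9 10 11 12 13 14 15 16 17 18
G :  0  1  0  1  2  0  1  0  1  2  0  1  0  1  2  0  1  0  1
G_B(18) = 1.
Combined Grundy value = 1 ⊕ 1 = 0.
A winning move leaves total XOR = 0, i.e. changes one component's Grundy value g to g ⊕ X where X is the current total.
Stack A: target g' = 1⊕0 = 1, but every legal move changes the Grundy value (mex property), so 0 moves.
Stack B: target g' = 1⊕0 = 1, but every legal move changes the Grundy value (mex property), so 0 moves.

0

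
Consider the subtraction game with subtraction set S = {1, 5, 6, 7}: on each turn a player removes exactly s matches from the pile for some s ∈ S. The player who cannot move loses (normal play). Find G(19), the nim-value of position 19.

3

G(0) = 0
G(1) = mex{0} = 1
G(2) = mex{1} = 0
G(3) = mex{0} = 1
G(4) = mex{1} = 0
G(5) = mex{0,0} = 1
G(6) = mex{1,1,0} = 2
G(7) = mex{2,0,1,0} = 3
G(8) = mex{3,1,0,1} = 2
G(9) = mex{2,0,1,0} = 3
G(10) = mex{3,1,0,1} = 2
G(11) = mex{2,2,1,0} = 3
G(12) = mex{3,3,2,1} = 0
G(13) = mex{0,2,3,2} = 1
G(14) = mex{1,3,2,3} = 0
G(15) = mex{0,2,3,2} = 1
G(16) = mex{1,3,2,3} = 0
G(17) = mex{0,0,3,2} = 1
G(18) = mex{1,1,0,3} = 2
G(19) = mex{2,0,1,0} = 3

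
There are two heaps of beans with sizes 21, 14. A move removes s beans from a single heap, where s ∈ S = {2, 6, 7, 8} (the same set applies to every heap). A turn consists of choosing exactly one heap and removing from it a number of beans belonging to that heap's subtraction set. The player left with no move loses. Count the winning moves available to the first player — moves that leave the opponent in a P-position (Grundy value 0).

5

All heaps use S = {2, 6, 7, 8}:
G(0) = 0
G(1) = mex{} = 0
G(2) = mex{0} = 1
G(3) = mex{0} = 1
G(4) = mex{1} = 0
G(5) = mex{1} = 0
G(6) = mex{0,0} = 1
G(7) = mex{0,0,0} = 1
G(8) = mex{1,1,0,0} = 2
G(9) = mex{1,1,1,0} = 2
G(10) = mex{2,0,1,1} = 3
G(11) = mex{2,0,0,1} = 3
G(12) = mex{3,1,0,0} = 2
G(13) = mex{3,1,1,0} = 2
G(14) = mex{2,2,1,1} = 0
G(15) = mex{2,2,2,1} = 0
G(16) = mex{0,3,2,2} = 1
G(17) = mex{0,3,3,2} = 1
G(18) = mex{1,2,3,3} = 0
G(19) = mex{1,2,2,3} = 0
G(20) = mex{0,0,2,2} = 1
G(21) = mex{0,0,0,2} = 1
Heap A: G(21) = 1.
Heap B: G(14) = 0.
Combined Grundy value = 1 ⊕ 0 = 1.
A winning move leaves total XOR = 0, i.e. changes one component's Grundy value g to g ⊕ X where X is the current total.
Heap A: need g' = 1⊕1 = 0. Options: 21−2→G=0, 21−6→G=0, 21−7→G=0, 21−8→G=2. Hits: 3.
Heap B: need g' = 0⊕1 = 1. Options: 14−2→G=2, 14−6→G=2, 14−7→G=1, 14−8→G=1. Hits: 2.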